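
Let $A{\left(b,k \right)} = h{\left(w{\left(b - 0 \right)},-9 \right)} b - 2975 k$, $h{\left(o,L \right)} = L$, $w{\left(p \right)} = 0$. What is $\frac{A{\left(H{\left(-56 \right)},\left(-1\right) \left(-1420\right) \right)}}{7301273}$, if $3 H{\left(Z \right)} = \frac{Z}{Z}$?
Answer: $- \frac{4224503}{7301273} \approx -0.5786$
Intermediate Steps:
$H{\left(Z \right)} = \frac{1}{3}$ ($H{\left(Z \right)} = \frac{Z \frac{1}{Z}}{3} = \frac{1}{3} \cdot 1 = \frac{1}{3}$)
$A{\left(b,k \right)} = - 2975 k - 9 b$ ($A{\left(b,k \right)} = - 9 b - 2975 k = - 2975 k - 9 b$)
$\frac{A{\left(H{\left(-56 \right)},\left(-1\right) \left(-1420\right) \right)}}{7301273} = \frac{- 2975 \left(\left(-1\right) \left(-1420\right)\right) - 3}{7301273} = \left(\left(-2975\right) 1420 - 3\right) \frac{1}{7301273} = \left(-4224500 - 3\right) \frac{1}{7301273} = \left(-4224503\right) \frac{1}{7301273} = - \frac{4224503}{7301273}$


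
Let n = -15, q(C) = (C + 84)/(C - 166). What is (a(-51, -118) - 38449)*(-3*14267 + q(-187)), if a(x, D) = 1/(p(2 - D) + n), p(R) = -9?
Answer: 6970957360525/4236 ≈ 1.6456e+9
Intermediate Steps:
q(C) = (84 + C)/(-166 + C)
a(x, D) = -1/24 (a(x, D) = 1/(-9 - 15) = 1/(-24) = -1/24)
(a(-51, -118) - 38449)*(-3*14267 + q(-187)) = (-1/24 - 38449)*(-3*14267 + (84 - 187)/(-166 - 187)) = -922777*(-42801 - 103/(-353))/24 = -922777*(-42801 - 1/353*(-103))/24 = -922777*(-42801 + 103/353)/24 = -922777/24*(-15108650/353) = 6970957360525/4236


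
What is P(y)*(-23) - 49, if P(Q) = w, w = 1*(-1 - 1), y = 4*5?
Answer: -3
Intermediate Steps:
y = 20
w = -2 (w = 1*(-2) = -2)
P(Q) = -2
P(y)*(-23) - 49 = -2*(-23) - 49 = 46 - 49 = -3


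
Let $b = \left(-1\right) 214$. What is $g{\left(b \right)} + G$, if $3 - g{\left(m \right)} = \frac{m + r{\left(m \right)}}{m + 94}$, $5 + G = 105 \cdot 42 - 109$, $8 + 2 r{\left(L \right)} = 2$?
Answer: $\frac{515663}{120} \approx 4297.2$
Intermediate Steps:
$r{\left(L \right)} = -3$ ($r{\left(L \right)} = -4 + \frac{1}{2} \cdot 2 = -4 + 1 = -3$)
$b = -214$
$G = 4296$ ($G = -5 + \left(105 \cdot 42 - 109\right) = -5 + \left(4410 - 109\right) = -5 + 4301 = 4296$)
$g{\left(m \right)} = 3 - \frac{-3 + m}{94 + m}$ ($g{\left(m \right)} = 3 - \frac{m - 3}{m + 94} = 3 - \frac{-3 + m}{94 + m}$)
$g{\left(b \right)} + G = \frac{285 + 2 \left(-214\right)}{94 - 214} + 4296 = \frac{285 - 428}{-120} + 4296 = \left(- \frac{1}{120}\right) \left(-143\right) + 4296 = \frac{143}{120} + 4296 = \frac{515663}{120}$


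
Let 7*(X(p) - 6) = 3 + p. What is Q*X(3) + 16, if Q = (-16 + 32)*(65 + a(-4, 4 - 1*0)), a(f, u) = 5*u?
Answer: 65392/7 ≈ 9341.7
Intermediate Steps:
Q = 1360 (Q = (-16 + 32)*(65 + 5*(4 - 1*0)) = 16*(65 + 5*(4 + 0)) = 16*(65 + 5*4) = 16*(65 + 20) = 16*85 = 1360)
X(p) = 45/7 + p/7 (X(p) = 6 + (3 + p)/7 = 6 + (3/7 + p/7) = 45/7 + p/7)
Q*X(3) + 16 = 1360*(45/7 + (⅐)*3) + 16 = 1360*(45/7 + 3/7) + 16 = 1360*(48/7) + 16 = 65280/7 + 16 = 65392/7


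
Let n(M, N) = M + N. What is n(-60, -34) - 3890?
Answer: -3984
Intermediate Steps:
n(-60, -34) - 3890 = (-60 - 34) - 3890 = -94 - 3890 = -3984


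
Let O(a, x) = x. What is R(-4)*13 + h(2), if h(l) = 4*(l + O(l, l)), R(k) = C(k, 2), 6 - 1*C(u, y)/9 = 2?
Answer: 484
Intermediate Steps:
C(u, y) = 36 (C(u, y) = 54 - 9*2 = 54 - 18 = 36)
R(k) = 36
h(l) = 8*l (h(l) = 4*(l + l) = 4*(2*l) = 8*l)
R(-4)*13 + h(2) = 36*13 + 8*2 = 468 + 16 = 484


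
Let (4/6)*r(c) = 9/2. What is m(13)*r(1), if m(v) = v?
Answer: 351/4 ≈ 87.750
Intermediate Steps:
r(c) = 27/4 (r(c) = 3*(9/2)/2 = 3*(9*(½))/2 = (3/2)*(9/2) = 27/4)
m(13)*r(1) = 13*(27/4) = 351/4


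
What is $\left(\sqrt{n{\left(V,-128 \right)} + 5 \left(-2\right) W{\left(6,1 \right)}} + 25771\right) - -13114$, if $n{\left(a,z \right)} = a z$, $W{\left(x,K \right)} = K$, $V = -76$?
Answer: $38885 + \sqrt{9718} \approx 38984.0$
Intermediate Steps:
$\left(\sqrt{n{\left(V,-128 \right)} + 5 \left(-2\right) W{\left(6,1 \right)}} + 25771\right) - -13114 = \left(\sqrt{\left(-76\right) \left(-128\right) + 5 \left(-2\right) 1} + 25771\right) - -13114 = \left(\sqrt{9728 - 10} + 25771\right) + 13114 = \left(\sqrt{9718} + 25771\right) + 13114 = \left(25771 + \sqrt{9718}\right) + 13114 = 38885 + \sqrt{9718}$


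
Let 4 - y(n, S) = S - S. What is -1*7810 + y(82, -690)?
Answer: -7806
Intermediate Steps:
y(n, S) = 4 (y(n, S) = 4 - (S - S) = 4 - 1*0 = 4 + 0 = 4)
-1*7810 + y(82, -690) = -1*7810 + 4 = -7810 + 4 = -7806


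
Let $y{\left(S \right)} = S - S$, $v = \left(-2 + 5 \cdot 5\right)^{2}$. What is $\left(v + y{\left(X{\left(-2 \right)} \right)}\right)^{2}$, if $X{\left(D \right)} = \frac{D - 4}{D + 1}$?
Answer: $279841$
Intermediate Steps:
$v = 529$ ($v = \left(-2 + 25\right)^{2} = 23^{2} = 529$)
$X{\left(D \right)} = \frac{-4 + D}{1 + D}$
$y{\left(S \right)} = 0$
$\left(v + y{\left(X{\left(-2 \right)} \right)}\right)^{2} = \left(529 + 0\right)^{2} = 529^{2} = 279841$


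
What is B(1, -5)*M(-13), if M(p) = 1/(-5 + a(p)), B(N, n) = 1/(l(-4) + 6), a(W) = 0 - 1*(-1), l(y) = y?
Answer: -⅛ ≈ -0.12500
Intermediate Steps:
a(W) = 1 (a(W) = 0 + 1 = 1)
B(N, n) = ½ (B(N, n) = 1/(-4 + 6) = 1/2 = ½)
M(p) = -¼ (M(p) = 1/(-5 + 1) = 1/(-4) = -¼)
B(1, -5)*M(-13) = (½)*(-¼) = -⅛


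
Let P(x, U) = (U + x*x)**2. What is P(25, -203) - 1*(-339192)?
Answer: 517276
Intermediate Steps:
P(x, U) = (U + x**2)**2
P(25, -203) - 1*(-339192) = (-203 + 25**2)**2 - 1*(-339192) = (-203 + 625)**2 + 339192 = 422**2 + 339192 = 178084 + 339192 = 517276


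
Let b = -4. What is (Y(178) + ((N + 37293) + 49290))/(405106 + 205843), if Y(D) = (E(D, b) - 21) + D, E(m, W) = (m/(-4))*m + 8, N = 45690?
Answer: 124517/610949 ≈ 0.20381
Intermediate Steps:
E(m, W) = 8 - m²/4 (E(m, W) = (m*(-¼))*m + 8 = (-m/4)*m + 8 = -m²/4 + 8 = 8 - m²/4)
Y(D) = -13 + D - D²/4 (Y(D) = ((8 - D²/4) - 21) + D = (-13 - D²/4) + D = -13 + D - D²/4)
(Y(178) + ((N + 37293) + 49290))/(405106 + 205843) = ((-13 + 178 - ¼*178²) + ((45690 + 37293) + 49290))/(405106 + 205843) = ((-13 + 178 - ¼*31684) + (82983 + 49290))/610949 = ((-13 + 178 - 7921) + 132273)*(1/610949) = (-7756 + 132273)*(1/610949) = 124517*(1/610949) = 124517/610949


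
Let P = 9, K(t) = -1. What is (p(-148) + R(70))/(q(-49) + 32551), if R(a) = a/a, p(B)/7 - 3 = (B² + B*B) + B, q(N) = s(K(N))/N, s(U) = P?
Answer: 7488229/797495 ≈ 9.3897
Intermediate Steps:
s(U) = 9
q(N) = 9/N
p(B) = 21 + 7*B + 14*B² (p(B) = 21 + 7*((B² + B*B) + B) = 21 + 7*((B² + B²) + B) = 21 + 7*(2*B² + B) = 21 + 7*(B + 2*B²) = 21 + (7*B + 14*B²) = 21 + 7*B + 14*B²)
R(a) = 1
(p(-148) + R(70))/(q(-49) + 32551) = ((21 + 7*(-148) + 14*(-148)²) + 1)/(9/(-49) + 32551) = ((21 - 1036 + 14*21904) + 1)/(9*(-1/49) + 32551) = ((21 - 1036 + 306656) + 1)/(-9/49 + 32551) = (305641 + 1)/(1594990/49) = 305642*(49/1594990) = 7488229/797495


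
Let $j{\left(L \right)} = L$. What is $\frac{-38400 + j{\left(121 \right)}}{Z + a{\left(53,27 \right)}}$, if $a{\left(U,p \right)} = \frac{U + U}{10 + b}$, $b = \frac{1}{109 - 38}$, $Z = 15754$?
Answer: $- \frac{27216369}{11208620} \approx -2.4282$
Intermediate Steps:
$b = \frac{1}{71} \approx 0.014085$
$a{\left(U,p \right)} = \frac{142 U}{711}$ ($a{\left(U,p \right)} = \frac{U + U}{10 + \frac{1}{71}} = \frac{2 U}{\frac{711}{71}} = 2 U \frac{71}{711} = \frac{142 U}{711}$)
$\frac{-38400 + j{\left(121 \right)}}{Z + a{\left(53,27 \right)}} = \frac{-38400 + 121}{15754 + \frac{142}{711} \cdot 53} = - \frac{38279}{15754 + \frac{7526}{711}} = - \frac{38279}{\frac{11208620}{711}} = \left(-38279\right) \frac{711}{11208620} = - \frac{27216369}{11208620}$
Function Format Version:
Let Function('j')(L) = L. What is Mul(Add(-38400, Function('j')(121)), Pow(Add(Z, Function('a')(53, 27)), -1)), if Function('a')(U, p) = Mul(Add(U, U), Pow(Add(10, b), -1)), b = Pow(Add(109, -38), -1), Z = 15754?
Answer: Rational(-27216369, 11208620) ≈ -2.4282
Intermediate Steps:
b = Rational(1, 71) (b = Pow(71, -1) = Rational(1, 71) ≈ 0.014085)
Function('a')(U, p) = Mul(Rational(142, 711), U) (Function('a')(U, p) = Mul(Add(U, U), Pow(Add(10, Rational(1, 71)), -1)) = Mul(Mul(2, U), Pow(Rational(711, 71), -1)) = Mul(Mul(2, U), Rational(71, 711)) = Mul(Rational(142, 711), U))
Mul(Add(-38400, Function('j')(121)), Pow(Add(Z, Function('a')(53, 27)), -1)) = Mul(Add(-38400, 121), Pow(Add(15754, Mul(Rational(142, 711), 53)), -1)) = Mul(-38279, Pow(Add(15754, Rational(7526, 711)), -1)) = Mul(-38279, Pow(Rational(11208620, 711), -1)) = Mul(-38279, Rational(711, 11208620)) = Rational(-27216369, 11208620)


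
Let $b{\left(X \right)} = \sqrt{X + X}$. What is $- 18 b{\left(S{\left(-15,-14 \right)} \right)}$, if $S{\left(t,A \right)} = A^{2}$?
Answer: $- 252 \sqrt{2} \approx -356.38$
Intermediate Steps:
$b{\left(X \right)} = \sqrt{2} \sqrt{X}$ ($b{\left(X \right)} = \sqrt{2 X} = \sqrt{2} \sqrt{X}$)
$- 18 b{\left(S{\left(-15,-14 \right)} \right)} = - 18 \sqrt{2} \sqrt{\left(-14\right)^{2}} = - 18 \sqrt{2} \sqrt{196} = - 18 \sqrt{2} \cdot 14 = - 18 \cdot 14 \sqrt{2} = - 252 \sqrt{2}$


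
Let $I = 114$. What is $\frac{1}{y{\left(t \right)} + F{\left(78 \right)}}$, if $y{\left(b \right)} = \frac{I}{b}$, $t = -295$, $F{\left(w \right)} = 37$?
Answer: $\frac{295}{10801} \approx 0.027312$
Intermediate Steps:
$y{\left(b \right)} = \frac{114}{b}$
$\frac{1}{y{\left(t \right)} + F{\left(78 \right)}} = \frac{1}{\frac{114}{-295} + 37} = \frac{1}{114 \left(- \frac{1}{295}\right) + 37} = \frac{1}{- \frac{114}{295} + 37} = \frac{1}{\frac{10801}{295}} = \frac{295}{10801}$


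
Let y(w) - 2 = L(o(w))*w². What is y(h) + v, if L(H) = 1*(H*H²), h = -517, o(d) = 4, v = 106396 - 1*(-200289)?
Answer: 17413183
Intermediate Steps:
v = 306685 (v = 106396 + 200289 = 306685)
L(H) = H³ (L(H) = 1*H³ = H³)
y(w) = 2 + 64*w² (y(w) = 2 + 4³*w² = 2 + 64*w²)
y(h) + v = (2 + 64*(-517)²) + 306685 = (2 + 64*267289) + 306685 = (2 + 17106496) + 306685 = 17106498 + 306685 = 17413183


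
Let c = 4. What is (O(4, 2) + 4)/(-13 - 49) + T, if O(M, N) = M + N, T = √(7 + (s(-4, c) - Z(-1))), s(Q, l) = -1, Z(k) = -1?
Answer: -5/31 + √7 ≈ 2.4845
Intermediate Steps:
T = √7 (T = √(7 + (-1 - 1*(-1))) = √(7 + (-1 + 1)) = √(7 + 0) = √7 ≈ 2.6458)
(O(4, 2) + 4)/(-13 - 49) + T = ((4 + 2) + 4)/(-13 - 49) + √7 = (6 + 4)/(-62) + √7 = 10*(-1/62) + √7 = -5/31 + √7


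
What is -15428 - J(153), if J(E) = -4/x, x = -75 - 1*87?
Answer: -1249670/81 ≈ -15428.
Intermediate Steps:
x = -162 (x = -75 - 87 = -162)
J(E) = 2/81 (J(E) = -4/(-162) = -4*(-1/162) = 2/81)
-15428 - J(153) = -15428 - 1*2/81 = -15428 - 2/81 = -1249670/81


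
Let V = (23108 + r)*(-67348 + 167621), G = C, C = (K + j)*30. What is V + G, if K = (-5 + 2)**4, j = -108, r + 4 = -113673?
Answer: -9081626147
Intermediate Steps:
r = -113677 (r = -4 - 113673 = -113677)
K = 81 (K = (-3)**4 = 81)
C = -810 (C = (81 - 108)*30 = -27*30 = -810)
G = -810
V = -9081625337 (V = (23108 - 113677)*(-67348 + 167621) = -90569*100273 = -9081625337)
V + G = -9081625337 - 810 = -9081626147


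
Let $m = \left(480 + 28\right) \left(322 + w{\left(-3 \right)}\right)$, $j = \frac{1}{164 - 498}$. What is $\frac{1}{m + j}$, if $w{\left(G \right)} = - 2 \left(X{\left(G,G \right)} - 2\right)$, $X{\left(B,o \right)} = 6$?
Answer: $\frac{334}{53277007} \approx 6.2691 \cdot 10^{-6}$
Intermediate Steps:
$j = - \frac{1}{334}$ ($j = \frac{1}{164 - 498} = \frac{1}{-334} = - \frac{1}{334} \approx -0.002994$)
$w{\left(G \right)} = -8$ ($w{\left(G \right)} = - 2 \left(6 - 2\right) = \left(-2\right) 4 = -8$)
$m = 159512$ ($m = \left(480 + 28\right) \left(322 - 8\right) = 508 \cdot 314 = 159512$)
$\frac{1}{m + j} = \frac{1}{159512 - \frac{1}{334}} = \frac{1}{\frac{53277007}{334}} = \frac{334}{53277007}$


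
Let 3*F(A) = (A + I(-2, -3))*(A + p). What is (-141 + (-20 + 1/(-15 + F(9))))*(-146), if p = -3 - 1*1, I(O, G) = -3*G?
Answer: 352444/15 ≈ 23496.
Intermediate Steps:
p = -4 (p = -3 - 1 = -4)
F(A) = (-4 + A)*(9 + A)/3 (F(A) = ((A - 3*(-3))*(A - 4))/3 = ((A + 9)*(-4 + A))/3 = ((9 + A)*(-4 + A))/3 = ((-4 + A)*(9 + A))/3 = (-4 + A)*(9 + A)/3)
(-141 + (-20 + 1/(-15 + F(9))))*(-146) = (-141 + (-20 + 1/(-15 + (-12 + (1/3)*9**2 + (5/3)*9))))*(-146) = (-141 + (-20 + 1/(-15 + (-12 + (1/3)*81 + 15))))*(-146) = (-141 + (-20 + 1/(-15 + (-12 + 27 + 15))))*(-146) = (-141 + (-20 + 1/(-15 + 30)))*(-146) = (-141 + (-20 + 1/15))*(-146) = (-141 - 299/15)*(-146) = -2414/15*(-146) = 352444/15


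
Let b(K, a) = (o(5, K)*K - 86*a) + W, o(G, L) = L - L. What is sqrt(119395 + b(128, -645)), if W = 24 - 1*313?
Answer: 4*sqrt(10911) ≈ 417.82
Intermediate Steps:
W = -289 (W = 24 - 313 = -289)
o(G, L) = 0
b(K, a) = -289 - 86*a (b(K, a) = (0*K - 86*a) - 289 = (0 - 86*a) - 289 = -86*a - 289 = -289 - 86*a)
sqrt(119395 + b(128, -645)) = sqrt(119395 + (-289 - 86*(-645))) = sqrt(119395 + (-289 + 55470)) = sqrt(119395 + 55181) = sqrt(174576) = 4*sqrt(10911)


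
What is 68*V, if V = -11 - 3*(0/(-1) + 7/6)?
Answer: -986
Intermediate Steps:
V = -29/2 (V = -11 - 3*(0*(-1) + 7*(⅙)) = -11 - 3*(0 + 7/6) = -11 - 3*7/6 = -11 - 7/2 = -29/2 ≈ -14.500)
68*V = 68*(-29/2) = -986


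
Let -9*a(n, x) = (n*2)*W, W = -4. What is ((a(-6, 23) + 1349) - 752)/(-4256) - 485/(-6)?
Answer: 343435/4256 ≈ 80.694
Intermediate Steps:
a(n, x) = 8*n/9 (a(n, x) = -n*2*(-4)/9 = -2*n*(-4)/9 = -(-8)*n/9 = 8*n/9)
((a(-6, 23) + 1349) - 752)/(-4256) - 485/(-6) = (((8/9)*(-6) + 1349) - 752)/(-4256) - 485/(-6) = ((-16/3 + 1349) - 752)*(-1/4256) - 485*(-1/6) = (4031/3 - 752)*(-1/4256) + 485/6 = (1775/3)*(-1/4256) + 485/6 = -1775/12768 + 485/6 = 343435/4256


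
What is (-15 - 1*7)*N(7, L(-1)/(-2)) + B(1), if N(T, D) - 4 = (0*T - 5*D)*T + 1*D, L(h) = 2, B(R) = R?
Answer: -835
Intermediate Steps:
N(T, D) = 4 + D - 5*D*T (N(T, D) = 4 + ((0*T - 5*D)*T + 1*D) = 4 + ((0 - 5*D)*T + D) = 4 + ((-5*D)*T + D) = 4 + (-5*D*T + D) = 4 + (D - 5*D*T) = 4 + D - 5*D*T)
(-15 - 1*7)*N(7, L(-1)/(-2)) + B(1) = (-15 - 1*7)*(4 + 2/(-2) - 5*2/(-2)*7) + 1 = (-15 - 7)*(4 + 2*(-½) - 5*2*(-½)*7) + 1 = -22*(4 - 1 - 5*(-1)*7) + 1 = -22*(4 - 1 + 35) + 1 = -22*38 + 1 = -836 + 1 = -835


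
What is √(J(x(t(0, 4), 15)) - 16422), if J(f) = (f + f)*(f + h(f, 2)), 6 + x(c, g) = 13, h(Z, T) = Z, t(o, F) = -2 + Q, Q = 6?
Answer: I*√16226 ≈ 127.38*I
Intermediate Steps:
t(o, F) = 4 (t(o, F) = -2 + 6 = 4)
x(c, g) = 7 (x(c, g) = -6 + 13 = 7)
J(f) = 4*f² (J(f) = (f + f)*(f + f) = (2*f)*(2*f) = 4*f²)
√(J(x(t(0, 4), 15)) - 16422) = √(4*7² - 16422) = √(4*49 - 16422) = √(196 - 16422) = √(-16226) = I*√16226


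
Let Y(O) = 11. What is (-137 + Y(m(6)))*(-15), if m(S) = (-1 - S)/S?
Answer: 1890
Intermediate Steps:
m(S) = (-1 - S)/S
(-137 + Y(m(6)))*(-15) = (-137 + 11)*(-15) = -126*(-15) = 1890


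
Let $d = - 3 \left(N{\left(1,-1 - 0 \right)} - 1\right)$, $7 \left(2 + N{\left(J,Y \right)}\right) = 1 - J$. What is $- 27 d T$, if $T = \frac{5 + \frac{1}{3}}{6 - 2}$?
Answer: $-324$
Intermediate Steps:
$N{\left(J,Y \right)} = - \frac{13}{7} - \frac{J}{7}$ ($N{\left(J,Y \right)} = -2 + \frac{1 - J}{7} = -2 - \left(- \frac{1}{7} + \frac{J}{7}\right) = - \frac{13}{7} - \frac{J}{7}$)
$d = 9$ ($d = - 3 \left(\left(- \frac{13}{7} - \frac{1}{7}\right) - 1\right) = - 3 \left(-2 - 1\right) = \left(-3\right) \left(-3\right) = 9$)
$T = \frac{4}{3}$ ($T = \frac{5 + \frac{1}{3}}{4} = \frac{16}{3} \cdot \frac{1}{4} = \frac{4}{3} \approx 1.3333$)
$- 27 d T = - 27 \cdot 9 \cdot \frac{4}{3} = \left(-27\right) 12 = -324$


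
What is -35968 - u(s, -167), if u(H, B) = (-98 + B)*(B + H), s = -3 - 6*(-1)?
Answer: -79428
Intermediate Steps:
s = 3 (s = -3 + 6 = 3)
-35968 - u(s, -167) = -35968 - ((-167)² - 98*(-167) - 98*3 - 167*3) = -35968 - (27889 + 16366 - 294 - 501) = -35968 - 1*43460 = -35968 - 43460 = -79428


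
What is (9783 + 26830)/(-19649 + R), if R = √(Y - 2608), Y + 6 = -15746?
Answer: -719408837/386101561 - 219678*I*√510/386101561 ≈ -1.8633 - 0.012849*I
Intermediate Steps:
Y = -15752 (Y = -6 - 15746 = -15752)
R = 6*I*√510 (R = √(-15752 - 2608) = √(-18360) = 6*I*√510 ≈ 135.5*I)
(9783 + 26830)/(-19649 + R) = (9783 + 26830)/(-19649 + 6*I*√510) = 36613/(-19649 + 6*I*√510)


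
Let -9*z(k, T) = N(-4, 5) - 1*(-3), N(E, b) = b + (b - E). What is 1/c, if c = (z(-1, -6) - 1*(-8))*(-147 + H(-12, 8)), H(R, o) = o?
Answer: -9/7645 ≈ -0.0011772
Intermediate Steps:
N(E, b) = -E + 2*b
z(k, T) = -17/9 (z(k, T) = -((-1*(-4) + 2*5) - 1*(-3))/9 = -((4 + 10) + 3)/9 = -(14 + 3)/9 = -1/9*17 = -17/9)
c = -7645/9 (c = (-17/9 - 1*(-8))*(-147 + 8) = (-17/9 + 8)*(-139) = (55/9)*(-139) = -7645/9 ≈ -849.44)
1/c = 1/(-7645/9) = -9/7645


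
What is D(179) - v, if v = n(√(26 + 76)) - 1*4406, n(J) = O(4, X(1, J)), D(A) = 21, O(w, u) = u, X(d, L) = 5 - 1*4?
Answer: 4426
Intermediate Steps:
X(d, L) = 1 (X(d, L) = 5 - 4 = 1)
n(J) = 1
v = -4405 (v = 1 - 1*4406 = 1 - 4406 = -4405)
D(179) - v = 21 - 1*(-4405) = 21 + 4405 = 4426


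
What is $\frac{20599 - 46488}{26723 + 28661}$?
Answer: $- \frac{25889}{55384} \approx -0.46745$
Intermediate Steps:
$\frac{20599 - 46488}{26723 + 28661} = - \frac{25889}{55384}$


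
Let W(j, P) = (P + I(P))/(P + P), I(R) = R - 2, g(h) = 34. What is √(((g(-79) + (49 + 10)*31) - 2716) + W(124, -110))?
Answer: I*√10309090/110 ≈ 29.189*I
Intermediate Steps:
I(R) = -2 + R
W(j, P) = (-2 + 2*P)/(2*P) (W(j, P) = (P + (-2 + P))/(P + P) = (-2 + 2*P)/((2*P)) = (-2 + 2*P)*(1/(2*P)) = (-2 + 2*P)/(2*P))
√(((g(-79) + (49 + 10)*31) - 2716) + W(124, -110)) = √(((34 + (49 + 10)*31) - 2716) + (-1 - 110)/(-110)) = √(((34 + 59*31) - 2716) - 1/110*(-111)) = √(((34 + 1829) - 2716) + 111/110) = √((1863 - 2716) + 111/110) = √(-853 + 111/110) = √(-93719/110) = I*√10309090/110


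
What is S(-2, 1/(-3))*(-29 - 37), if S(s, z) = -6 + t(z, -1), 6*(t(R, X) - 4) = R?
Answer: 407/3 ≈ 135.67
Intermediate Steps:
t(R, X) = 4 + R/6
S(s, z) = -2 + z/6 (S(s, z) = -6 + (4 + z/6) = -2 + z/6)
S(-2, 1/(-3))*(-29 - 37) = (-2 + (⅙)/(-3))*(-29 - 37) = (-2 + (⅙)*(-⅓))*(-66) = (-2 - 1/18)*(-66) = -37/18*(-66) = 407/3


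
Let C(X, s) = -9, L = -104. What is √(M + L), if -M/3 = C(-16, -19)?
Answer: I*√77 ≈ 8.775*I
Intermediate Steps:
M = 27 (M = -3*(-9) = 27)
√(M + L) = √(27 - 104) = √(-77) = I*√77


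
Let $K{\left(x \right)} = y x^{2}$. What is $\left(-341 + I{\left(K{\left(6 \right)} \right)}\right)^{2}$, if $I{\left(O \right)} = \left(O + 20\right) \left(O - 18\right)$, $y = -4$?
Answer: $389944009$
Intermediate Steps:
$K{\left(x \right)} = - 4 x^{2}$
$I{\left(O \right)} = \left(-18 + O\right) \left(20 + O\right)$ ($I{\left(O \right)} = \left(20 + O\right) \left(-18 + O\right) = \left(-18 + O\right) \left(20 + O\right)$)
$\left(-341 + I{\left(K{\left(6 \right)} \right)}\right)^{2} = \left(-341 + \left(-360 + \left(- 4 \cdot 6^{2}\right)^{2} + 2 \left(- 4 \cdot 6^{2}\right)\right)\right)^{2} = \left(-341 + \left(-360 + \left(\left(-4\right) 36\right)^{2} + 2 \left(\left(-4\right) 36\right)\right)\right)^{2} = \left(-341 + \left(-360 + \left(-144\right)^{2} + 2 \left(-144\right)\right)\right)^{2} = \left(-341 - -20088\right)^{2} = \left(-341 + 20088\right)^{2} = 19747^{2} = 389944009$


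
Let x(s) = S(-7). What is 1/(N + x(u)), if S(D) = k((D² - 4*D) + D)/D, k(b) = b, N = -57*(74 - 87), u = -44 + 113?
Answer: 1/731 ≈ 0.0013680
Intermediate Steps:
u = 69
N = 741 (N = -57*(-13) = 741)
S(D) = (D² - 3*D)/D (S(D) = ((D² - 4*D) + D)/D = (D² - 3*D)/D)
x(s) = -10 (x(s) = -3 - 7 = -10)
1/(N + x(u)) = 1/(741 - 10) = 1/731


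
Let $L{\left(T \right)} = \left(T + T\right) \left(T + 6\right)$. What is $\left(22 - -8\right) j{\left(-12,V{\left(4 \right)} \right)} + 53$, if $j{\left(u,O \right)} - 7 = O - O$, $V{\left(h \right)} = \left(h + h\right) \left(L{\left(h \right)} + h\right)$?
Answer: $263$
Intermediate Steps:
$L{\left(T \right)} = 2 T \left(6 + T\right)$
$V{\left(h \right)} = 2 h \left(h + 2 h \left(6 + h\right)\right)$ ($V{\left(h \right)} = \left(h + h\right) \left(2 h \left(6 + h\right) + h\right) = 2 h \left(h + 2 h \left(6 + h\right)\right)$)
$j{\left(u,O \right)} = 7$ ($j{\left(u,O \right)} = 7 + \left(O - O\right) = 7 + 0 = 7$)
$\left(22 - -8\right) j{\left(-12,V{\left(4 \right)} \right)} + 53 = \left(22 - -8\right) 7 + 53 = \left(22 + 8\right) 7 + 53 = 30 \cdot 7 + 53 = 210 + 53 = 263$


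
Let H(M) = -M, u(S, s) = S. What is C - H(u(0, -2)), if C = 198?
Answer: 198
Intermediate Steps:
C - H(u(0, -2)) = 198 - (-1)*0 = 198 - 1*0 = 198 + 0 = 198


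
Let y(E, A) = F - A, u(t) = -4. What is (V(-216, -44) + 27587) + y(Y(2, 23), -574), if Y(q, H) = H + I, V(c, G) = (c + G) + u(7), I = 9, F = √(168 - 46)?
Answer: 27897 + √122 ≈ 27908.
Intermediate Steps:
F = √122 ≈ 11.045
V(c, G) = -4 + G + c (V(c, G) = (c + G) - 4 = (G + c) - 4 = -4 + G + c)
Y(q, H) = 9 + H (Y(q, H) = H + 9 = 9 + H)
y(E, A) = √122 - A
(V(-216, -44) + 27587) + y(Y(2, 23), -574) = ((-4 - 44 - 216) + 27587) + (√122 - 1*(-574)) = (-264 + 27587) + (√122 + 574) = 27323 + (574 + √122) = 27897 + √122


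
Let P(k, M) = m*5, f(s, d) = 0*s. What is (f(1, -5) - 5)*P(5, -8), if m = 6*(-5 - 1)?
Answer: 900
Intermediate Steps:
f(s, d) = 0
m = -36 (m = 6*(-6) = -36)
P(k, M) = -180 (P(k, M) = -36*5 = -180)
(f(1, -5) - 5)*P(5, -8) = (0 - 5)*(-180) = -5*(-180) = 900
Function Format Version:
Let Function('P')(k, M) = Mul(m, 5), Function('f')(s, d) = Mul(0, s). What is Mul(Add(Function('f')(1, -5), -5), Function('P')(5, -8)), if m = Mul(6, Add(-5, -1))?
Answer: 900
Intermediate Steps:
Function('f')(s, d) = 0
m = -36 (m = Mul(6, -6) = -36)
Function('P')(k, M) = -180 (Function('P')(k, M) = Mul(-36, 5) = -180)
Mul(Add(Function('f')(1, -5), -5), Function('P')(5, -8)) = Mul(Add(0, -5), -180) = Mul(-5, -180) = 900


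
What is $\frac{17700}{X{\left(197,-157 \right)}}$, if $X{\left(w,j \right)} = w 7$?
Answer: $\frac{17700}{1379} \approx 12.835$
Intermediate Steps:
$X{\left(w,j \right)} = 7 w$
$\frac{17700}{X{\left(197,-157 \right)}} = \frac{17700}{7 \cdot 197} = \frac{17700}{1379}$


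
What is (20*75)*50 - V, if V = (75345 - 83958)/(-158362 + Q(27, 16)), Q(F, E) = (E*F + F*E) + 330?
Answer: 1071599217/14288 ≈ 75000.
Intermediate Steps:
Q(F, E) = 330 + 2*E*F (Q(F, E) = (E*F + E*F) + 330 = 2*E*F + 330 = 330 + 2*E*F)
V = 783/14288 (V = (75345 - 83958)/(-158362 + (330 + 2*16*27)) = -8613/(-158362 + (330 + 864)) = -8613/(-158362 + 1194) = -8613/(-157168) = -8613*(-1/157168) = 783/14288 ≈ 0.054801)
(20*75)*50 - V = (20*75)*50 - 1*783/14288 = 1500*50 - 783/14288 = 75000 - 783/14288 = 1071599217/14288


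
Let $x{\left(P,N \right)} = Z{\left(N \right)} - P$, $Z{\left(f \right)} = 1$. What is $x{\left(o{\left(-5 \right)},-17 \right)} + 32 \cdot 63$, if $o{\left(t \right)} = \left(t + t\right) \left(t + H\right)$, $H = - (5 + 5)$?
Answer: $1867$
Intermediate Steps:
$H = -10$ ($H = \left(-1\right) 10 = -10$)
$o{\left(t \right)} = 2 t \left(-10 + t\right)$ ($o{\left(t \right)} = \left(t + t\right) \left(t - 10\right) = 2 t \left(-10 + t\right)$)
$x{\left(P,N \right)} = 1 - P$
$x{\left(o{\left(-5 \right)},-17 \right)} + 32 \cdot 63 = \left(1 - 2 \left(-5\right) \left(-10 - 5\right)\right) + 32 \cdot 63 = \left(1 - 2 \left(-5\right) \left(-15\right)\right) + 2016 = \left(1 - 150\right) + 2016 = -149 + 2016 = 1867$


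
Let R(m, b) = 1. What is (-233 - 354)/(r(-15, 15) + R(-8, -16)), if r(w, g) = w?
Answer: 587/14 ≈ 41.929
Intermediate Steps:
(-233 - 354)/(r(-15, 15) + R(-8, -16)) = (-233 - 354)/(-15 + 1) = -587/(-14) = -587*(-1/14) = 587/14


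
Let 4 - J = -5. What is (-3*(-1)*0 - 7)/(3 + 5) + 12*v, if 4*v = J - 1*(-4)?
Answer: 305/8 ≈ 38.125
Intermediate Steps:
J = 9 (J = 4 - 1*(-5) = 4 + 5 = 9)
v = 13/4 (v = (9 - 1*(-4))/4 = (9 + 4)/4 = (¼)*13 = 13/4 ≈ 3.2500)
(-3*(-1)*0 - 7)/(3 + 5) + 12*v = (-3*(-1)*0 - 7)/(3 + 5) + 12*(13/4) = (3*0 - 7)/8 + 39 = (0 - 7)*(⅛) + 39 = -7*⅛ + 39 = -7/8 + 39 = 305/8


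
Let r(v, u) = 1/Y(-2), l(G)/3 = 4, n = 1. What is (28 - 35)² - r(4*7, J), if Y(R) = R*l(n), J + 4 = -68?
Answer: 1177/24 ≈ 49.042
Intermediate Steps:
J = -72 (J = -4 - 68 = -72)
l(G) = 12 (l(G) = 3*4 = 12)
Y(R) = 12*R (Y(R) = R*12 = 12*R)
r(v, u) = -1/24 (r(v, u) = 1/(12*(-2)) = 1/(-24) = -1/24)
(28 - 35)² - r(4*7, J) = (28 - 35)² - 1*(-1/24) = (-7)² + 1/24 = 49 + 1/24 = 1177/24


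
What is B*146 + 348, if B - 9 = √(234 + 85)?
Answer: 1662 + 146*√319 ≈ 4269.6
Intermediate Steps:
B = 9 + √319 (B = 9 + √(234 + 85) = 9 + √319 ≈ 26.861)
B*146 + 348 = (9 + √319)*146 + 348 = (1314 + 146*√319) + 348 = 1662 + 146*√319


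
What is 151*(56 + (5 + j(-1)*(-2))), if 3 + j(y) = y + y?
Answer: 10721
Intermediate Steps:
j(y) = -3 + 2*y (j(y) = -3 + (y + y) = -3 + 2*y)
151*(56 + (5 + j(-1)*(-2))) = 151*(56 + (5 + (-3 + 2*(-1))*(-2))) = 151*(56 + (5 + (-3 - 2)*(-2))) = 151*(56 + (5 - 5*(-2))) = 151*(56 + (5 + 10)) = 151*(56 + 15) = 151*71 = 10721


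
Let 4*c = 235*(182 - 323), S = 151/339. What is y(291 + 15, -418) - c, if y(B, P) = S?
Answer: 11233369/1356 ≈ 8284.2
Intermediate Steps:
S = 151/339 (S = 151*(1/339) = 151/339 ≈ 0.44543)
y(B, P) = 151/339
c = -33135/4 (c = (235*(182 - 323))/4 = (235*(-141))/4 = (1/4)*(-33135) = -33135/4 ≈ -8283.8)
y(291 + 15, -418) - c = 151/339 - 1*(-33135/4) = 151/339 + 33135/4 = 11233369/1356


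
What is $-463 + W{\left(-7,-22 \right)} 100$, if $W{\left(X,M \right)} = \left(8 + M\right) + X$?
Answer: $-2563$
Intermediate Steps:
$W{\left(X,M \right)} = 8 + M + X$
$-463 + W{\left(-7,-22 \right)} 100 = -463 + \left(8 - 22 - 7\right) 100 = -463 - 2100 = -2563$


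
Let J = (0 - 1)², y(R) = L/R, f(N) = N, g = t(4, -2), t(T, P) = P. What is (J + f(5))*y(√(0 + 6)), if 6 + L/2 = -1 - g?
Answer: -10*√6 ≈ -24.495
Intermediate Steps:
g = -2
L = -10 (L = -12 + 2*(-1 - 1*(-2)) = -12 + 2*(-1 + 2) = -12 + 2*1 = -12 + 2 = -10)
y(R) = -10/R
J = 1 (J = (-1)² = 1)
(J + f(5))*y(√(0 + 6)) = (1 + 5)*(-10/√(0 + 6)) = 6*(-10*√6/6) = 6*(-5*√6/3) = -10*√6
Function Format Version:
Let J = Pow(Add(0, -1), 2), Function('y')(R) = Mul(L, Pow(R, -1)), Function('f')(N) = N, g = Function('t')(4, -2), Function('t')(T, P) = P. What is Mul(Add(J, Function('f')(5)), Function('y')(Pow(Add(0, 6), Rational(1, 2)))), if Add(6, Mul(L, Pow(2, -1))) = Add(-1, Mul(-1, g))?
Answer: Mul(-10, Pow(6, Rational(1, 2))) ≈ -24.495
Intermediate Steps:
g = -2
L = -10 (L = Add(-12, Mul(2, Add(-1, Mul(-1, -2)))) = Add(-12, Mul(2, Add(-1, 2))) = Add(-12, Mul(2, 1)) = Add(-12, 2) = -10)
Function('y')(R) = Mul(-10, Pow(R, -1))
J = 1 (J = Pow(-1, 2) = 1)
Mul(Add(J, Function('f')(5)), Function('y')(Pow(Add(0, 6), Rational(1, 2)))) = Mul(Add(1, 5), Mul(-10, Pow(Pow(Add(0, 6), Rational(1, 2)), -1))) = Mul(6, Mul(-10, Pow(Pow(6, Rational(1, 2)), -1))) = Mul(6, Mul(-10, Mul(Rational(1, 6), Pow(6, Rational(1, 2))))) = Mul(6, Mul(Rational(-5, 3), Pow(6, Rational(1, 2)))) = Mul(-10, Pow(6, Rational(1, 2)))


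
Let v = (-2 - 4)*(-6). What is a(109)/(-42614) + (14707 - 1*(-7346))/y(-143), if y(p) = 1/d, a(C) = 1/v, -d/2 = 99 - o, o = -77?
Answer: -11908721620225/1534104 ≈ -7.7627e+6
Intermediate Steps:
v = 36 (v = -6*(-6) = 36)
d = -352 (d = -2*(99 - 1*(-77)) = -2*(99 + 77) = -2*176 = -352)
a(C) = 1/36
y(p) = -1/352 (y(p) = 1/(-352) = -1/352)
a(109)/(-42614) + (14707 - 1*(-7346))/y(-143) = (1/36)/(-42614) + (14707 - 1*(-7346))/(-1/352) = (1/36)*(-1/42614) + (14707 + 7346)*(-352) = -1/1534104 + 22053*(-352) = -1/1534104 - 7762656 = -11908721620225/1534104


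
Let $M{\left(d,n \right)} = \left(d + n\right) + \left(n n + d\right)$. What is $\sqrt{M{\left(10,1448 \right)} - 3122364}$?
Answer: $8 i \sqrt{16003} \approx 1012.0 i$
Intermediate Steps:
$M{\left(d,n \right)} = n + n^{2} + 2 d$ ($M{\left(d,n \right)} = \left(d + n\right) + \left(n^{2} + d\right) = \left(d + n\right) + \left(d + n^{2}\right) = n + n^{2} + 2 d$)
$\sqrt{M{\left(10,1448 \right)} - 3122364} = \sqrt{\left(1448 + 1448^{2} + 2 \cdot 10\right) - 3122364} = \sqrt{\left(1448 + 2096704 + 20\right) - 3122364} = \sqrt{2098172 - 3122364} = \sqrt{-1024192} = 8 i \sqrt{16003}$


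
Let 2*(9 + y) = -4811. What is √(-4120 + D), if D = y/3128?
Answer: I*√10079803659/1564 ≈ 64.193*I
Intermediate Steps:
y = -4829/2 (y = -9 + (½)*(-4811) = -9 - 4811/2 = -4829/2 ≈ -2414.5)
D = -4829/6256 (D = -4829/2/3128 = -4829/2*1/3128 = -4829/6256 ≈ -0.77190)
√(-4120 + D) = √(-4120 - 4829/6256) = √(-25779549/6256) = I*√10079803659/1564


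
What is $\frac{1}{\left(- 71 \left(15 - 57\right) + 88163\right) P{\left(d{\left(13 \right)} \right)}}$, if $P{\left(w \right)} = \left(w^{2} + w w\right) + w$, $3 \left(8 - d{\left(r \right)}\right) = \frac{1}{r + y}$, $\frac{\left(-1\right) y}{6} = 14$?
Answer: $\frac{45369}{563022261175} \approx 8.0581 \cdot 10^{-8}$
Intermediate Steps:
$y = -84$ ($y = \left(-6\right) 14 = -84$)
$d{\left(r \right)} = 8 - \frac{1}{3 \left(-84 + r\right)}$ ($d{\left(r \right)} = 8 - \frac{1}{3 \left(r - 84\right)} = 8 - \frac{1}{3 \left(-84 + r\right)}$)
$P{\left(w \right)} = w + 2 w^{2}$ ($P{\left(w \right)} = \left(w^{2} + w^{2}\right) + w = 2 w^{2} + w = w + 2 w^{2}$)
$\frac{1}{\left(- 71 \left(15 - 57\right) + 88163\right) P{\left(d{\left(13 \right)} \right)}} = \frac{1}{\left(- 71 \left(15 - 57\right) + 88163\right) \frac{-2017 + 24 \cdot 13}{3 \left(-84 + 13\right)} \left(1 + 2 \frac{-2017 + 24 \cdot 13}{3 \left(-84 + 13\right)}\right)} = \frac{1}{\left(\left(-71\right) \left(-42\right) + 88163\right) \frac{-2017 + 312}{3 \left(-71\right)} \left(1 + 2 \frac{-2017 + 312}{3 \left(-71\right)}\right)} = \frac{1}{\left(2982 + 88163\right) \frac{1}{3} \left(- \frac{1}{71}\right) \left(-1705\right) \left(1 + 2 \cdot \frac{1}{3} \left(- \frac{1}{71}\right) \left(-1705\right)\right)} = \frac{1}{91145 \frac{1705 \left(1 + 2 \cdot \frac{1705}{213}\right)}{213}} = \frac{1}{91145 \frac{1705 \left(1 + \frac{3410}{213}\right)}{213}} = \frac{1}{91145 \cdot \frac{1705}{213} \cdot \frac{3623}{213}} = \frac{1}{91145 \cdot \frac{6177215}{45369}} = \frac{1}{91145} \cdot \frac{45369}{6177215} = \frac{45369}{563022261175}$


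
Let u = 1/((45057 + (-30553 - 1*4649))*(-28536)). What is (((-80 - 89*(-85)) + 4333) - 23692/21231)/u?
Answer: -7839360588960720/2359 ≈ -3.3232e+12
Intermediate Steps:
u = -1/281222280 (u = -1/28536/(45057 + (-30553 - 4649)) = -1/28536/(45057 - 35202) = -1/28536/9855 = (1/9855)*(-1/28536) = -1/281222280 ≈ -3.5559e-9)
(((-80 - 89*(-85)) + 4333) - 23692/21231)/u = (((-80 - 89*(-85)) + 4333) - 23692/21231)/(-1/281222280) = (((-80 + 7565) + 4333) - 23692*1/21231)*(-281222280) = ((7485 + 4333) - 23692/21231)*(-281222280) = (11818 - 23692/21231)*(-281222280) = (250884266/21231)*(-281222280) = -7839360588960720/2359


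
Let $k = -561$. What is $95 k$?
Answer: $-53295$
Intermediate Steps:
$95 k = 95 \left(-561\right) = -53295$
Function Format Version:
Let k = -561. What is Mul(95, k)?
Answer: -53295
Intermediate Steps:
Mul(95, k) = Mul(95, -561) = -53295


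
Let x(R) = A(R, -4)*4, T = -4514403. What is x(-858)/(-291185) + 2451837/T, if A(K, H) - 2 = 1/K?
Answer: -20419663579253/37595456114073 ≈ -0.54314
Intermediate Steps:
A(K, H) = 2 + 1/K
x(R) = 8 + 4/R (x(R) = (2 + 1/R)*4 = 8 + 4/R)
x(-858)/(-291185) + 2451837/T = (8 + 4/(-858))/(-291185) + 2451837/(-4514403) = (8 + 4*(-1/858))*(-1/291185) + 2451837*(-1/4514403) = (8 - 2/429)*(-1/291185) - 817279/1504801 = (3430/429)*(-1/291185) - 817279/1504801 = -686/24983673 - 817279/1504801 = -20419663579253/37595456114073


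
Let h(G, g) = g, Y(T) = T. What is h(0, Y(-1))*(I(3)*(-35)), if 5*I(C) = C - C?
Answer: 0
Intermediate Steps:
I(C) = 0 (I(C) = (C - C)/5 = (⅕)*0 = 0)
h(0, Y(-1))*(I(3)*(-35)) = -0*(-35) = -1*0 = 0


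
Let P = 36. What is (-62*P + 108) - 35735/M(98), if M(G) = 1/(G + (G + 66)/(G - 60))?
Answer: -69509196/19 ≈ -3.6584e+6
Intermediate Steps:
M(G) = 1/(G + (66 + G)/(-60 + G))
(-62*P + 108) - 35735/M(98) = (-62*36 + 108) - 35735*(66 + 98² - 59*98)/(-60 + 98) = (-2232 + 108) - 35735/(38/(66 + 9604 - 5782)) = -2124 - 35735/(38/3888) = -2124 - 35735/((1/3888)*38) = -2124 - 35735/19/1944 = -2124 - 35735*1944/19 = -2124 - 69468840/19 = -69509196/19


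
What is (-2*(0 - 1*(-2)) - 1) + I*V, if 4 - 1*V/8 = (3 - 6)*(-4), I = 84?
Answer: -5381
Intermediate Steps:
V = -64 (V = 32 - 8*(3 - 6)*(-4) = 32 - (-24)*(-4) = 32 - 8*12 = 32 - 96 = -64)
(-2*(0 - 1*(-2)) - 1) + I*V = (-2*(0 - 1*(-2)) - 1) + 84*(-64) = (-2*(0 + 2) - 1) - 5376 = (-2*2 - 1) - 5376 = (-4 - 1) - 5376 = -5 - 5376 = -5381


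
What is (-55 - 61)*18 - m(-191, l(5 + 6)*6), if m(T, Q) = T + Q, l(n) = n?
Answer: -1963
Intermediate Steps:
m(T, Q) = Q + T
(-55 - 61)*18 - m(-191, l(5 + 6)*6) = (-55 - 61)*18 - ((5 + 6)*6 - 191) = -116*18 - (11*6 - 191) = -2088 - (66 - 191) = -2088 - 1*(-125) = -2088 + 125 = -1963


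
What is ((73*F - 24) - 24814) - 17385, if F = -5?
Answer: -42588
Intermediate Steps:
((73*F - 24) - 24814) - 17385 = ((73*(-5) - 24) - 24814) - 17385 = ((-365 - 24) - 24814) - 17385 = (-389 - 24814) - 17385 = -25203 - 17385 = -42588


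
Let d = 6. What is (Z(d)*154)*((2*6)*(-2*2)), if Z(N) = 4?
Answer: -29568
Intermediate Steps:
(Z(d)*154)*((2*6)*(-2*2)) = (4*154)*((2*6)*(-2*2)) = 616*(12*(-4)) = 616*(-48) = -29568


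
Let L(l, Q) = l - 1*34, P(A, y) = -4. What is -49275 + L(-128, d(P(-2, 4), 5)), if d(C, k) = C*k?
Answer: -49437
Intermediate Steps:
L(l, Q) = -34 + l (L(l, Q) = l - 34 = -34 + l)
-49275 + L(-128, d(P(-2, 4), 5)) = -49275 + (-34 - 128) = -49275 - 162 = -49437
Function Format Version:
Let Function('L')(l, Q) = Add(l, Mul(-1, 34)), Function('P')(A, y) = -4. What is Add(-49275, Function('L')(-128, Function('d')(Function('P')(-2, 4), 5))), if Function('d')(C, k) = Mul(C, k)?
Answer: -49437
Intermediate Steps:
Function('L')(l, Q) = Add(-34, l) (Function('L')(l, Q) = Add(l, -34) = Add(-34, l))
Add(-49275, Function('L')(-128, Function('d')(Function('P')(-2, 4), 5))) = Add(-49275, Add(-34, -128)) = Add(-49275, -162) = -49437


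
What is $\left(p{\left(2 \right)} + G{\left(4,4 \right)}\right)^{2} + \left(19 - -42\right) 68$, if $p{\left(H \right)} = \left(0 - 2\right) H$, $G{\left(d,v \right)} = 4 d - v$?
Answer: $4212$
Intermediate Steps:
$G{\left(d,v \right)} = - v + 4 d$
$p{\left(H \right)} = - 2 H$
$\left(p{\left(2 \right)} + G{\left(4,4 \right)}\right)^{2} + \left(19 - -42\right) 68 = \left(\left(-2\right) 2 + \left(\left(-1\right) 4 + 4 \cdot 4\right)\right)^{2} + \left(19 - -42\right) 68 = \left(-4 + \left(-4 + 16\right)\right)^{2} + \left(19 + 42\right) 68 = \left(-4 + 12\right)^{2} + 61 \cdot 68 = 8^{2} + 4148 = 64 + 4148 = 4212$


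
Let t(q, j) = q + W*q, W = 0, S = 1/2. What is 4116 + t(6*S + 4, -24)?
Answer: 4123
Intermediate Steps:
S = ½ ≈ 0.50000
t(q, j) = q (t(q, j) = q + 0*q = q + 0 = q)
4116 + t(6*S + 4, -24) = 4116 + (6*(½) + 4) = 4116 + (3 + 4) = 4116 + 7 = 4123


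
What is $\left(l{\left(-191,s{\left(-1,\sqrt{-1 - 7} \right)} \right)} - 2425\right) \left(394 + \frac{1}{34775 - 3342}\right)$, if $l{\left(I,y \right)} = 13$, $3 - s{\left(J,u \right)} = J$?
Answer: $- \frac{29871662436}{31433} \approx -9.5033 \cdot 10^{5}$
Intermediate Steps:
$s{\left(J,u \right)} = 3 - J$
$\left(l{\left(-191,s{\left(-1,\sqrt{-1 - 7} \right)} \right)} - 2425\right) \left(394 + \frac{1}{34775 - 3342}\right) = \left(13 - 2425\right) \left(394 + \frac{1}{34775 - 3342}\right) = - 2412 \left(394 + \frac{1}{31433}\right) = \left(-2412\right) \frac{12384603}{31433} = - \frac{29871662436}{31433}$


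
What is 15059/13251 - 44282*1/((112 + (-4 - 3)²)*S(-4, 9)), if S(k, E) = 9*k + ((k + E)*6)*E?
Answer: -463048/11886147 ≈ -0.038957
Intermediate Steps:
S(k, E) = 9*k + E*(6*E + 6*k) (S(k, E) = 9*k + ((E + k)*6)*E = 9*k + (6*E + 6*k)*E = 9*k + E*(6*E + 6*k))
15059/13251 - 44282*1/((112 + (-4 - 3)²)*S(-4, 9)) = 15059/13251 - 44282*1/((112 + (-4 - 3)²)*(6*9² + 9*(-4) + 6*9*(-4))) = 15059*(1/13251) - 44282*1/((112 + (-7)²)*(6*81 - 36 - 216)) = 15059/13251 - 44282*1/((112 + 49)*(486 - 36 - 216)) = 15059/13251 - 44282/(234*161) = 15059/13251 - 44282/37674 = 15059/13251 - 44282*1/37674 = 15059/13251 - 3163/2691 = -463048/11886147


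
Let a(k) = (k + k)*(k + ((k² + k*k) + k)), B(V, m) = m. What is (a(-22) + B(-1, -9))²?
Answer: 1653642225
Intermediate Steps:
a(k) = 2*k*(2*k + 2*k²) (a(k) = (2*k)*(k + ((k² + k²) + k)) = (2*k)*(k + (2*k² + k)) = (2*k)*(k + (k + 2*k²)) = (2*k)*(2*k + 2*k²) = 2*k*(2*k + 2*k²))
(a(-22) + B(-1, -9))² = (4*(-22)²*(1 - 22) - 9)² = (4*484*(-21) - 9)² = (-40656 - 9)² = (-40665)² = 1653642225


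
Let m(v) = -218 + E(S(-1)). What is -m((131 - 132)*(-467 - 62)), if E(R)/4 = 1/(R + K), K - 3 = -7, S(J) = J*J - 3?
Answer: 656/3 ≈ 218.67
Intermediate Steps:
S(J) = -3 + J² (S(J) = J² - 3 = -3 + J²)
K = -4 (K = 3 - 7 = -4)
E(R) = 4/(-4 + R) (E(R) = 4/(R - 4) = 4/(-4 + R))
m(v) = -656/3 (m(v) = -218 + 4/(-4 + (-3 + (-1)²)) = -218 + 4/(-4 + (-3 + 1)) = -218 + 4/(-4 - 2) = -218 + 4/(-6) = -218 + 4*(-⅙) = -218 - ⅔ = -656/3)
-m((131 - 132)*(-467 - 62)) = -1*(-656/3) = 656/3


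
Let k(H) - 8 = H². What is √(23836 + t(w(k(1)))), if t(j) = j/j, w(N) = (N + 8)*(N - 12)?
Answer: 11*√197 ≈ 154.39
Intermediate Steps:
k(H) = 8 + H²
w(N) = (-12 + N)*(8 + N) (w(N) = (8 + N)*(-12 + N) = (-12 + N)*(8 + N))
t(j) = 1
√(23836 + t(w(k(1)))) = √(23836 + 1) = √23837 = 11*√197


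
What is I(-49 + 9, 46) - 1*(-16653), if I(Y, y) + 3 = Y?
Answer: 16610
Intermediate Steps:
I(Y, y) = -3 + Y
I(-49 + 9, 46) - 1*(-16653) = (-3 + (-49 + 9)) - 1*(-16653) = (-3 - 40) + 16653 = -43 + 16653 = 16610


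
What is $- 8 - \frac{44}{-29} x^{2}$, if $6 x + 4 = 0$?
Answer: $- \frac{1408}{261} \approx -5.3946$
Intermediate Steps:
$x = - \frac{2}{3}$ ($x = - \frac{2}{3} + \frac{1}{6} \cdot 0 = - \frac{2}{3} + 0 = - \frac{2}{3} \approx -0.66667$)
$- 8 - \frac{44}{-29} x^{2} = - 8 - \frac{44}{-29} \left(- \frac{2}{3}\right)^{2} = - 8 \left(-44\right) \left(- \frac{1}{29}\right) \frac{4}{9} = - 8 \cdot \frac{44}{29} \cdot \frac{4}{9} = \left(-8\right) \frac{176}{261} = - \frac{1408}{261}$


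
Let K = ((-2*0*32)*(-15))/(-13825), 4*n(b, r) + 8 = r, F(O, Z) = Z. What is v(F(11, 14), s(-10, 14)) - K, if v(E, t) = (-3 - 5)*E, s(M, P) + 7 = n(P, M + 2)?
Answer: -112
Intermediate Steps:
n(b, r) = -2 + r/4
s(M, P) = -17/2 + M/4 (s(M, P) = -7 + (-2 + (M + 2)/4) = -7 + (-2 + (2 + M)/4) = -7 + (-2 + (1/2 + M/4)) = -7 + (-3/2 + M/4) = -17/2 + M/4)
K = 0 (K = ((0*32)*(-15))*(-1/13825) = (0*(-15))*(-1/13825) = 0*(-1/13825) = 0)
v(E, t) = -8*E
v(F(11, 14), s(-10, 14)) - K = -8*14 - 1*0 = -112 + 0 = -112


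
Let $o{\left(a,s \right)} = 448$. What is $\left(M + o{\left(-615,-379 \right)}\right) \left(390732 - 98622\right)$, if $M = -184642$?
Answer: $-53804909340$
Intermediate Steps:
$\left(M + o{\left(-615,-379 \right)}\right) \left(390732 - 98622\right) = \left(-184642 + 448\right) \left(390732 - 98622\right) = \left(-184194\right) 292110 = -53804909340$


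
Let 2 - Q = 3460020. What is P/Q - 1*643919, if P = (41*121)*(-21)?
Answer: -2227971226361/3460018 ≈ -6.4392e+5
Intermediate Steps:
Q = -3460018 (Q = 2 - 1*3460020 = 2 - 3460020 = -3460018)
P = -104181 (P = 4961*(-21) = -104181)
P/Q - 1*643919 = -104181/(-3460018) - 1*643919 = -104181*(-1/3460018) - 643919 = 104181/3460018 - 643919 = -2227971226361/3460018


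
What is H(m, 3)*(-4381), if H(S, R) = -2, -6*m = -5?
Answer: 8762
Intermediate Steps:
m = 5/6 (m = -1/6*(-5) = 5/6 ≈ 0.83333)
H(m, 3)*(-4381) = -2*(-4381) = 8762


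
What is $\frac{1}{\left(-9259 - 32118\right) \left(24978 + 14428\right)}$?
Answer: $- \frac{1}{1630502062} \approx -6.1331 \cdot 10^{-10}$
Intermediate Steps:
$\frac{1}{\left(-9259 - 32118\right) \left(24978 + 14428\right)} = \frac{1}{\left(-41377\right) 39406} = \frac{1}{-1630502062} = - \frac{1}{1630502062}$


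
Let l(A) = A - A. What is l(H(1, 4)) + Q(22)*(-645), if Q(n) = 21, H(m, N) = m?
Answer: -13545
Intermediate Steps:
l(A) = 0
l(H(1, 4)) + Q(22)*(-645) = 0 + 21*(-645) = 0 - 13545 = -13545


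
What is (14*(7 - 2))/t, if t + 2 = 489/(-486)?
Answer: -11340/487 ≈ -23.285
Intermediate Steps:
t = -487/162 (t = -2 + 489/(-486) = -2 + 489*(-1/486) = -2 - 163/162 = -487/162 ≈ -3.0062)
(14*(7 - 2))/t = (14*(7 - 2))/(-487/162) = (14*5)*(-162/487) = 70*(-162/487) = -11340/487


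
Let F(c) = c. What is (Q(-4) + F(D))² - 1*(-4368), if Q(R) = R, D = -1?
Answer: 4393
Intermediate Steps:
(Q(-4) + F(D))² - 1*(-4368) = (-4 - 1)² - 1*(-4368) = (-5)² + 4368 = 25 + 4368 = 4393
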